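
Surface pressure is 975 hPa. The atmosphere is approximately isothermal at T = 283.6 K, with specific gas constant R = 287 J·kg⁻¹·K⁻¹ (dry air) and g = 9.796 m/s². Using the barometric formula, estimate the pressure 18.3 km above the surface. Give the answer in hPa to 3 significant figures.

Scale height: H = RT/g = 287 × 283.6 / 9.796 = 8308.8 m.
Barometric formula: P = P₀ exp(−z/H).
z/H = 18300/8308.8 = 2.2025; exp(−2.2025) = 0.11053.
P = 975 × 0.11053 = 107.77 hPa.

P ≈ 108 hPa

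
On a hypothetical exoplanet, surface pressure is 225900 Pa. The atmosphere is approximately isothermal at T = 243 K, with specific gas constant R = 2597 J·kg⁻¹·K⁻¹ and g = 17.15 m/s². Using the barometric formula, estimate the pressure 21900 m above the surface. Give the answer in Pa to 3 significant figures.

Scale height: H = RT/g = 2597 × 243 / 17.15 = 36797 m.
Barometric formula: P = P₀ exp(−z/H).
z/H = 21900/36797 = 0.59516; exp(−0.59516) = 0.55147.
P = 225900 × 0.55147 = 124580 Pa.

P ≈ 125000 Pa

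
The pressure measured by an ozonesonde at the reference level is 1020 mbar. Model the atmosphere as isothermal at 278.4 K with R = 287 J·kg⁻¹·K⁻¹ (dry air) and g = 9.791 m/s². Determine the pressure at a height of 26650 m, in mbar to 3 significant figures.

P ≈ 38.9 mbar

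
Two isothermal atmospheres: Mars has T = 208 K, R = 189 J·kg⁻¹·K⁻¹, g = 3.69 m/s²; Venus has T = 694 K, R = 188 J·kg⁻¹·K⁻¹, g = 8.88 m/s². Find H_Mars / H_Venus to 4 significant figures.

H_Mars/H_Venus ≈ 0.7251

H = RT/g for each body.
H_Mars = 189 × 208 / 3.69 = 10654 m.
H_Venus = 188 × 694 / 8.88 = 14693 m.
H_Mars/H_Venus = 10654/14693 = 0.72511.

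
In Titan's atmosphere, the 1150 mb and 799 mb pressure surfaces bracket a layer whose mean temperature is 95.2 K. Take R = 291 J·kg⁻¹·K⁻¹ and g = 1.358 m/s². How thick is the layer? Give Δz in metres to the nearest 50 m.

Δz ≈ 7450 m

Hypsometric equation: Δz = (R T̄/g) ln(P₁/P₂).
R T̄/g = 291 × 95.2 / 1.358 = 20400 m.
ln(1150/799) = ln(1.4393) = 0.36416.
Δz = 20400 × 0.36416 = 7428.9 m.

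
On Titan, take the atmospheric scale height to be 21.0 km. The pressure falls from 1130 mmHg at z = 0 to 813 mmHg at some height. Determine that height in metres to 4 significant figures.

Invert the barometric formula: z = H ln(P₀/P).
P₀/P = 1130/813 = 1.3899; ln(1.3899) = 0.32923.
z = 21000 × 0.32923 = 6913.8 m.

z ≈ 6914 m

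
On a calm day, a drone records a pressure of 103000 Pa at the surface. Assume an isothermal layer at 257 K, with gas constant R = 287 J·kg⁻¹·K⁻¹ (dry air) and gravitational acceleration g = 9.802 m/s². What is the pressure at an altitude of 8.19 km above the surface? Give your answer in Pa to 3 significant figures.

P ≈ 34700 Pa

Scale height: H = RT/g = 287 × 257 / 9.802 = 7524.9 m.
Barometric formula: P = P₀ exp(−z/H).
z/H = 8190.0/7524.9 = 1.0884; exp(−1.0884) = 0.33675.
P = 103000 × 0.33675 = 34685 Pa.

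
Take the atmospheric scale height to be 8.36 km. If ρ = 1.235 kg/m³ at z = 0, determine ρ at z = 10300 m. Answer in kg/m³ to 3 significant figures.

In an isothermal atmosphere, density decays like pressure: ρ = ρ₀ exp(−z/H).
z/H = 10300/8360.0 = 1.2321; exp(−1.2321) = 0.29168.
ρ = 1.235 × 0.29168 = 0.36022 kg/m³.

ρ ≈ 0.360 kg/m³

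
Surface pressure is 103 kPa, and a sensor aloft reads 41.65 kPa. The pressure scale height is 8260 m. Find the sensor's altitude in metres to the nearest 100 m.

z ≈ 7500 m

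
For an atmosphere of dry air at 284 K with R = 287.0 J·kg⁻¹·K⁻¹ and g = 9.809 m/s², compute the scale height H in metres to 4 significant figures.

H ≈ 8310 m

The scale height of an isothermal atmosphere is H = RT/g.
H = 287.0 × 284 / 9.809 = 81508/9.809 = 8309.5 m.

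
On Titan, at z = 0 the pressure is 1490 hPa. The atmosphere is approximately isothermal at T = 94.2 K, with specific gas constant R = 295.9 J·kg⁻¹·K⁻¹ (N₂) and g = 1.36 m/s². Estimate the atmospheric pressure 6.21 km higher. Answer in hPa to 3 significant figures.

P ≈ 1100 hPa

Scale height: H = RT/g = 295.9 × 94.2 / 1.36 = 20495 m.
Barometric formula: P = P₀ exp(−z/H).
z/H = 6210.0/20495 = 0.30300; exp(−0.30300) = 0.73860.
P = 1490 × 0.73860 = 1100.5 hPa.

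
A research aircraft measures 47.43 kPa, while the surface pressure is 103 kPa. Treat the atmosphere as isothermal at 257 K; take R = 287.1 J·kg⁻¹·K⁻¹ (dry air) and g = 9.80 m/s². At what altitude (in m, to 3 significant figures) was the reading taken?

Scale height: H = RT/g = 287.1 × 257 / 9.80 = 7529.1 m.
Invert the barometric formula: z = H ln(P₀/P).
P₀/P = 103/47.43 = 2.1716; ln(2.1716) = 0.77546.
z = 7529.1 × 0.77546 = 5838.5 m.

z ≈ 5840 m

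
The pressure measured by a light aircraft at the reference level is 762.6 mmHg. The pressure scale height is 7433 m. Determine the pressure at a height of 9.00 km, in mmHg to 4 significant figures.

P ≈ 227.2 mmHg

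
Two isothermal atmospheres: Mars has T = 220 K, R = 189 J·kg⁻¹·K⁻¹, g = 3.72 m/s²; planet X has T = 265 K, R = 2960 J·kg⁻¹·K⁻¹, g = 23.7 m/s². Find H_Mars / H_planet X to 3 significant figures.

H = RT/g for each body.
H_Mars = 189 × 220 / 3.72 = 11177 m.
H_planet X = 2960 × 265 / 23.7 = 33097 m.
H_Mars/H_planet X = 11177/33097 = 0.33770.

H_Mars/H_planet X ≈ 0.338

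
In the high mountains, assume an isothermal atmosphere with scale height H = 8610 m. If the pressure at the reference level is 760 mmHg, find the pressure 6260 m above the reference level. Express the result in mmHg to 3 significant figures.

P ≈ 367 mmHg

Barometric formula: P = P₀ exp(−z/H).
z/H = 6260.0/8610.0 = 0.72706; exp(−0.72706) = 0.48333.
P = 760 × 0.48333 = 367.33 mmHg.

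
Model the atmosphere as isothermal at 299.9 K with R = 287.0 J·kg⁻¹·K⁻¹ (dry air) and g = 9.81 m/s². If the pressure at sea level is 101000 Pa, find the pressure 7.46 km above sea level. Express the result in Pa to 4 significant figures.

P ≈ 43160 Pa

Scale height: H = RT/g = 287.0 × 299.9 / 9.81 = 8773.8 m.
Barometric formula: P = P₀ exp(−z/H).
z/H = 7460.0/8773.8 = 0.85026; exp(−0.85026) = 0.42730.
P = 101000 × 0.42730 = 43157 Pa.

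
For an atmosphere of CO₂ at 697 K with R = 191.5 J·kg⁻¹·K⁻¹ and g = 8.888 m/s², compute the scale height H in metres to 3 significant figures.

The scale height of an isothermal atmosphere is H = RT/g.
H = 191.5 × 697 / 8.888 = 133480/8.888 = 15018 m.

H ≈ 15000 m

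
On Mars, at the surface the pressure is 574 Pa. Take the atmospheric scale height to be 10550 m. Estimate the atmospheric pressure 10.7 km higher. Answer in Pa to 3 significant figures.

P ≈ 208 Pa

Barometric formula: P = P₀ exp(−z/H).
z/H = 10700/10550 = 1.0142; exp(−1.0142) = 0.36269.
P = 574 × 0.36269 = 208.18 Pa.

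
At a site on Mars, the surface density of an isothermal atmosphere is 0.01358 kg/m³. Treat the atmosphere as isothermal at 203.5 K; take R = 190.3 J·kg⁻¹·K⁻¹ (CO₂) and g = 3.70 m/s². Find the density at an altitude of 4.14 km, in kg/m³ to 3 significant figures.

Scale height: H = RT/g = 190.3 × 203.5 / 3.70 = 10466 m.
In an isothermal atmosphere, density decays like pressure: ρ = ρ₀ exp(−z/H).
z/H = 4140.0/10466 = 0.39557; exp(−0.39557) = 0.67330.
ρ = 0.01358 × 0.67330 = 0.0091434 kg/m³.

ρ ≈ 0.00914 kg/m³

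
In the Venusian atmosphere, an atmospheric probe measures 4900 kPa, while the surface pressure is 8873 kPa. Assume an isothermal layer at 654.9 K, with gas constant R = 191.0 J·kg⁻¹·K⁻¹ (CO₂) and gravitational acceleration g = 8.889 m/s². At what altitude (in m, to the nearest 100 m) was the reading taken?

z ≈ 8400 m

Scale height: H = RT/g = 191.0 × 654.9 / 8.889 = 14072 m.
Invert the barometric formula: z = H ln(P₀/P).
P₀/P = 8873/4900 = 1.8108; ln(1.8108) = 0.59377.
z = 14072 × 0.59377 = 8355.5 m.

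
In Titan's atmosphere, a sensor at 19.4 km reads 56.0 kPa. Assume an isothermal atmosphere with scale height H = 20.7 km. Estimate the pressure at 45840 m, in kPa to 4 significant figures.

P ≈ 15.61 kPa

Between two levels, P₂ = P₁ exp(−Δz/H) with Δz = z₂ − z₁.
Δz = 45840 − 19400 = 26440 m; Δz/H = 26440/20700 = 1.2773.
P₂ = 56.0 × exp(−1.2773) = 56.0 × 0.27879 = 15.612 kPa.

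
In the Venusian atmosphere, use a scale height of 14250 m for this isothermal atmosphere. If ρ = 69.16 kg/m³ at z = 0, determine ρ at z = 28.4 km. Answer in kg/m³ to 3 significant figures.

ρ ≈ 9.43 kg/m³

In an isothermal atmosphere, density decays like pressure: ρ = ρ₀ exp(−z/H).
z/H = 28400/14250 = 1.9930; exp(−1.9930) = 0.13629.
ρ = 69.16 × 0.13629 = 9.4258 kg/m³.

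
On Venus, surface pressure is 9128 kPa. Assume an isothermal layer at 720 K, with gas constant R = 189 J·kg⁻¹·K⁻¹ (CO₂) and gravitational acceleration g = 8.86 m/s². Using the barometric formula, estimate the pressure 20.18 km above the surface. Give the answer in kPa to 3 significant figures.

P ≈ 2450 kPa

Scale height: H = RT/g = 189 × 720 / 8.86 = 15359 m.
Barometric formula: P = P₀ exp(−z/H).
z/H = 20180/15359 = 1.3139; exp(−1.3139) = 0.26877.
P = 9128 × 0.26877 = 2453.3 kPa.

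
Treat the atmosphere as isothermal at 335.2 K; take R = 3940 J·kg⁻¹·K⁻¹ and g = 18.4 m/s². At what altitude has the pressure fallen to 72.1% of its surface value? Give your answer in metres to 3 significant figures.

Scale height: H = RT/g = 3940 × 335.2 / 18.4 = 71777 m.
Set P/P₀ = exp(−z/H) = 0.721, so z = −H ln(0.721).
−ln(0.721) = 0.32712; z = 71777 × 0.32712 = 23480 m.

z ≈ 23500 m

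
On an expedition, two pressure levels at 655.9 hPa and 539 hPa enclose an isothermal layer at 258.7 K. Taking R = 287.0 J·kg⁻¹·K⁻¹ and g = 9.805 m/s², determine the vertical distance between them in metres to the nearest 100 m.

Hypsometric equation: Δz = (R T̄/g) ln(P₁/P₂).
R T̄/g = 287.0 × 258.7 / 9.805 = 7572.4 m.
ln(655.9/539) = ln(1.2169) = 0.19631.
Δz = 7572.4 × 0.19631 = 1486.5 m.

Δz ≈ 1500 m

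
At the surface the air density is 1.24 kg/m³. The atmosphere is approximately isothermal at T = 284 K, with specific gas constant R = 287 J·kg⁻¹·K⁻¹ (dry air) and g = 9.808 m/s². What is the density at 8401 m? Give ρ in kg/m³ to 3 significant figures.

ρ ≈ 0.451 kg/m³

Scale height: H = RT/g = 287 × 284 / 9.808 = 8310.4 m.
In an isothermal atmosphere, density decays like pressure: ρ = ρ₀ exp(−z/H).
z/H = 8401.0/8310.4 = 1.0109; exp(−1.0109) = 0.36389.
ρ = 1.24 × 0.36389 = 0.45122 kg/m³.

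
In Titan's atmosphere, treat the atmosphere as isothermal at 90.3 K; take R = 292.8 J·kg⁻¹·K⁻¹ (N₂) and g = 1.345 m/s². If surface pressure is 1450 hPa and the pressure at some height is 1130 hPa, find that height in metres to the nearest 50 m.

z ≈ 4900 m

Scale height: H = RT/g = 292.8 × 90.3 / 1.345 = 19658 m.
Invert the barometric formula: z = H ln(P₀/P).
P₀/P = 1450/1130 = 1.2832; ln(1.2832) = 0.24936.
z = 19658 × 0.24936 = 4901.9 m.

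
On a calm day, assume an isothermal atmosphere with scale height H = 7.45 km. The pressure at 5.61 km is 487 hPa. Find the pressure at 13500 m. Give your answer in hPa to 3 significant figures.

P ≈ 169 hPa

Between two levels, P₂ = P₁ exp(−Δz/H) with Δz = z₂ − z₁.
Δz = 13500 − 5610.0 = 7890.0 m; Δz/H = 7890.0/7450.0 = 1.0591.
P₂ = 487 × exp(−1.0591) = 487 × 0.34677 = 168.88 hPa.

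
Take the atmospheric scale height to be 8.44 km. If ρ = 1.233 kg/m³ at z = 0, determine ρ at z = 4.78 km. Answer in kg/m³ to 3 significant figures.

In an isothermal atmosphere, density decays like pressure: ρ = ρ₀ exp(−z/H).
z/H = 4780.0/8440.0 = 0.56635; exp(−0.56635) = 0.56759.
ρ = 1.233 × 0.56759 = 0.69984 kg/m³.

ρ ≈ 0.700 kg/m³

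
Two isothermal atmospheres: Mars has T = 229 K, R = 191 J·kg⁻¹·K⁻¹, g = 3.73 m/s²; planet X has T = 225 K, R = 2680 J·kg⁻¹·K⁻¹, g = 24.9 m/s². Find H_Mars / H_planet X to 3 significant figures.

H = RT/g for each body.
H_Mars = 191 × 229 / 3.73 = 11726 m.
H_planet X = 2680 × 225 / 24.9 = 24217 m.
H_Mars/H_planet X = 11726/24217 = 0.48421.

H_Mars/H_planet X ≈ 0.484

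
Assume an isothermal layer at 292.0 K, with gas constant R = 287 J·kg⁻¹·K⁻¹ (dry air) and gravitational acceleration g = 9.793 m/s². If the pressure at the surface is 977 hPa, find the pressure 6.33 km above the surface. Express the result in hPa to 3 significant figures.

Scale height: H = RT/g = 287 × 292.0 / 9.793 = 8557.5 m.
Barometric formula: P = P₀ exp(−z/H).
z/H = 6330.0/8557.5 = 0.73970; exp(−0.73970) = 0.47726.
P = 977 × 0.47726 = 466.28 hPa.

P ≈ 466 hPa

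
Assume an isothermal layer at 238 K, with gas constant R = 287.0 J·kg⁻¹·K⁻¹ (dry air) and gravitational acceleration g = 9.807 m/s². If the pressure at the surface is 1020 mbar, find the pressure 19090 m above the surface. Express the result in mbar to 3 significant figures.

Scale height: H = RT/g = 287.0 × 238 / 9.807 = 6965.0 m.
Barometric formula: P = P₀ exp(−z/H).
z/H = 19090/6965.0 = 2.7408; exp(−2.7408) = 0.064519.
P = 1020 × 0.064519 = 65.809 mbar.

P ≈ 65.8 mbar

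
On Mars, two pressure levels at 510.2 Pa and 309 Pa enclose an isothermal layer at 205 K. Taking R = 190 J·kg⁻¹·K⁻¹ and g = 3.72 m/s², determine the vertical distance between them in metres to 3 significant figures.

Hypsometric equation: Δz = (R T̄/g) ln(P₁/P₂).
R T̄/g = 190 × 205 / 3.72 = 10470 m.
ln(510.2/309) = ln(1.6511) = 0.50144.
Δz = 10470 × 0.50144 = 5250.1 m.

Δz ≈ 5250 m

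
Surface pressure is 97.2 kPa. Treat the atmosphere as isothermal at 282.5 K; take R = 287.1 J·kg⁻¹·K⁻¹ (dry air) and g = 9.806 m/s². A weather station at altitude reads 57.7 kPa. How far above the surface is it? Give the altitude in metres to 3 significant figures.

z ≈ 4310 m

Scale height: H = RT/g = 287.1 × 282.5 / 9.806 = 8271.0 m.
Invert the barometric formula: z = H ln(P₀/P).
P₀/P = 97.2/57.7 = 1.6846; ln(1.6846) = 0.52153.
z = 8271.0 × 0.52153 = 4313.6 m.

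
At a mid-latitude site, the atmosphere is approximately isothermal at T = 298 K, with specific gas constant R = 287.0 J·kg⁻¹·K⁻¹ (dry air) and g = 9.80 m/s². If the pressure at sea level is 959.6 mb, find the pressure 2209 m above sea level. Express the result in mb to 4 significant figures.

Scale height: H = RT/g = 287.0 × 298 / 9.80 = 8727.1 m.
Barometric formula: P = P₀ exp(−z/H).
z/H = 2209.0/8727.1 = 0.25312; exp(−0.25312) = 0.77637.
P = 959.6 × 0.77637 = 745.00 mb.

P ≈ 745.0 mb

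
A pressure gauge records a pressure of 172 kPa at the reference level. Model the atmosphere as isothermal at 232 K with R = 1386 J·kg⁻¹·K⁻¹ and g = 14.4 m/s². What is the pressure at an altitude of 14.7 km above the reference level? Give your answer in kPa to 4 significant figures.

P ≈ 89.05 kPa

Scale height: H = RT/g = 1386 × 232 / 14.4 = 22330 m.
Barometric formula: P = P₀ exp(−z/H).
z/H = 14700/22330 = 0.65831; exp(−0.65831) = 0.51773.
P = 172 × 0.51773 = 89.050 kPa.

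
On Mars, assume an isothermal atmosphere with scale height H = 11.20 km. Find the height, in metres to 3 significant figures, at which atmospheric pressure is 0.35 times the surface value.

z ≈ 11800 m

Set P/P₀ = exp(−z/H) = 0.35, so z = −H ln(0.35).
−ln(0.35) = 1.0498; z = 11200 × 1.0498 = 11758 m.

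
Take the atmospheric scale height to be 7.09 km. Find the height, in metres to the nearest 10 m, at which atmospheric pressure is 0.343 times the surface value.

Set P/P₀ = exp(−z/H) = 0.343, so z = −H ln(0.343).
−ln(0.343) = 1.0700; z = 7090.0 × 1.0700 = 7586.3 m.

z ≈ 7590 m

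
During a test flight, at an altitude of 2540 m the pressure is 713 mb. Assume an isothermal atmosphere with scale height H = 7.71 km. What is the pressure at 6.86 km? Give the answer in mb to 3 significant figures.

P ≈ 407 mb

Between two levels, P₂ = P₁ exp(−Δz/H) with Δz = z₂ − z₁.
Δz = 6860.0 − 2540.0 = 4320.0 m; Δz/H = 4320.0/7710.0 = 0.56031.
P₂ = 713 × exp(−0.56031) = 713 × 0.57103 = 407.14 mb.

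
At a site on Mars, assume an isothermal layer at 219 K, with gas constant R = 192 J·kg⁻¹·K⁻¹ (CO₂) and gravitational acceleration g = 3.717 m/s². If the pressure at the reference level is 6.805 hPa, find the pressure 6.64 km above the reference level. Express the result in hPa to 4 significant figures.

Scale height: H = RT/g = 192 × 219 / 3.717 = 11312 m.
Barometric formula: P = P₀ exp(−z/H).
z/H = 6640.0/11312 = 0.58699; exp(−0.58699) = 0.55600.
P = 6.805 × 0.55600 = 3.7836 hPa.

P ≈ 3.784 hPa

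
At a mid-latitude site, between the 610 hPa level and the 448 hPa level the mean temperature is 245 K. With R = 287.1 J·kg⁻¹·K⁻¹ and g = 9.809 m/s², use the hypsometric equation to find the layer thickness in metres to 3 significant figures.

Hypsometric equation: Δz = (R T̄/g) ln(P₁/P₂).
R T̄/g = 287.1 × 245 / 9.809 = 7170.9 m.
ln(610/448) = ln(1.3616) = 0.30866.
Δz = 7170.9 × 0.30866 = 2213.4 m.

Δz ≈ 2210 m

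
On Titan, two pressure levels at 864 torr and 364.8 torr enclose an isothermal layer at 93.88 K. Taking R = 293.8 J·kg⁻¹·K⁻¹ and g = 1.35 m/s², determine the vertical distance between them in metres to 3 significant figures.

Hypsometric equation: Δz = (R T̄/g) ln(P₁/P₂).
R T̄/g = 293.8 × 93.88 / 1.35 = 20431 m.
ln(864/364.8) = ln(2.3684) = 0.86221.
Δz = 20431 × 0.86221 = 17616 m.

Δz ≈ 17600 m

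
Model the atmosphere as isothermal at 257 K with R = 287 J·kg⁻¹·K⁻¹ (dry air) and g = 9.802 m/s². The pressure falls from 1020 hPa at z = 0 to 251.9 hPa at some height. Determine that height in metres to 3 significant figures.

Scale height: H = RT/g = 287 × 257 / 9.802 = 7524.9 m.
Invert the barometric formula: z = H ln(P₀/P).
P₀/P = 1020/251.9 = 4.0492; ln(4.0492) = 1.3985.
z = 7524.9 × 1.3985 = 10524 m.

z ≈ 10500 m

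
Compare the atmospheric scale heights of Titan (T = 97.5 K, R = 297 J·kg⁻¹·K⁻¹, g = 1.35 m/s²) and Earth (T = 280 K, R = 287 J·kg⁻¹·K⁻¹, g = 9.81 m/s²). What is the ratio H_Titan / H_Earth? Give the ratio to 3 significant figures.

H = RT/g for each body.
H_Titan = 297 × 97.5 / 1.35 = 21450 m.
H_Earth = 287 × 280 / 9.81 = 8191.6 m.
H_Titan/H_Earth = 21450/8191.6 = 2.6185.

H_Titan/H_Earth ≈ 2.62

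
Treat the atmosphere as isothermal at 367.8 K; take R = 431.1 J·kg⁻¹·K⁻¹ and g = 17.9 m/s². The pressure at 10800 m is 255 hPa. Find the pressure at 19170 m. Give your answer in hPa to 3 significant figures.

P ≈ 99.1 hPa

Scale height: H = RT/g = 431.1 × 367.8 / 17.9 = 8858.0 m.
Between two levels, P₂ = P₁ exp(−Δz/H) with Δz = z₂ − z₁.
Δz = 19170 − 10800 = 8370.0 m; Δz/H = 8370.0/8858.0 = 0.94491.
P₂ = 255 × exp(−0.94491) = 255 × 0.38871 = 99.121 hPa.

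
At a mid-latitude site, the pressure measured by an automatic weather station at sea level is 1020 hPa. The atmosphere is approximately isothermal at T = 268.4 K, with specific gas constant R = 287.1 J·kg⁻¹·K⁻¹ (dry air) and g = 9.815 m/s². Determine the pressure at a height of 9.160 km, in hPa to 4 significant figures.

P ≈ 317.6 hPa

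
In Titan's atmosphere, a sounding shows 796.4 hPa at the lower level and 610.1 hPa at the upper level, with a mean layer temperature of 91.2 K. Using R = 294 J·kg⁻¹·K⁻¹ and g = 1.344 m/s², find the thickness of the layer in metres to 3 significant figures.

Δz ≈ 5320 m

Hypsometric equation: Δz = (R T̄/g) ln(P₁/P₂).
R T̄/g = 294 × 91.2 / 1.344 = 19950 m.
ln(796.4/610.1) = ln(1.3054) = 0.26651.
Δz = 19950 × 0.26651 = 5316.9 m.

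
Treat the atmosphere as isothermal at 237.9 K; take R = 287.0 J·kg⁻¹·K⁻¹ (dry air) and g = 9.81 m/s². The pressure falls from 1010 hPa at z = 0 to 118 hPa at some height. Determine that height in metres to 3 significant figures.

z ≈ 14900 m

Scale height: H = RT/g = 287.0 × 237.9 / 9.81 = 6960.0 m.
Invert the barometric formula: z = H ln(P₀/P).
P₀/P = 1010/118 = 8.5593; ln(8.5593) = 2.1470.
z = 6960.0 × 2.1470 = 14943 m.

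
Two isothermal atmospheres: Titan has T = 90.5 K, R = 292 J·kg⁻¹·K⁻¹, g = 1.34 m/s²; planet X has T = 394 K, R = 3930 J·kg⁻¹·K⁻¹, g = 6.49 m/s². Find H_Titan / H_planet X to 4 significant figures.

H = RT/g for each body.
H_Titan = 292 × 90.5 / 1.34 = 19721 m.
H_planet X = 3930 × 394 / 6.49 = 238590 m.
H_Titan/H_planet X = 19721/238590 = 0.082656.

H_Titan/H_planet X ≈ 0.08266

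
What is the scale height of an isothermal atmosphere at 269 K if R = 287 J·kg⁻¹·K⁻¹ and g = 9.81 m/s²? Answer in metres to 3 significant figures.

The scale height of an isothermal atmosphere is H = RT/g.
H = 287 × 269 / 9.81 = 77203/9.81 = 7869.8 m.

H ≈ 7870 m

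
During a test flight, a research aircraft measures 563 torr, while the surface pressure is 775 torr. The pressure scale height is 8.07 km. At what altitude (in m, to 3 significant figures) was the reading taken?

z ≈ 2580 m

Invert the barometric formula: z = H ln(P₀/P).
P₀/P = 775/563 = 1.3766; ln(1.3766) = 0.31962.
z = 8070.0 × 0.31962 = 2579.3 m.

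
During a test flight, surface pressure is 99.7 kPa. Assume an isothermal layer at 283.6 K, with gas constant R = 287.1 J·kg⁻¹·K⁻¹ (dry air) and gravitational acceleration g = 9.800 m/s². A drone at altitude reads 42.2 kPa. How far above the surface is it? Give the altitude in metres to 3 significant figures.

z ≈ 7140 m

Scale height: H = RT/g = 287.1 × 283.6 / 9.800 = 8308.3 m.
Invert the barometric formula: z = H ln(P₀/P).
P₀/P = 99.7/42.2 = 2.3626; ln(2.3626) = 0.85976.
z = 8308.3 × 0.85976 = 7143.1 m.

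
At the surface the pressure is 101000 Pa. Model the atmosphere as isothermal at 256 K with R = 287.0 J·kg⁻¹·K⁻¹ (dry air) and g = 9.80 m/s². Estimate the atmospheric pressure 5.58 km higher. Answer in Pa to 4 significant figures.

Scale height: H = RT/g = 287.0 × 256 / 9.80 = 7497.1 m.
Barometric formula: P = P₀ exp(−z/H).
z/H = 5580.0/7497.1 = 0.74429; exp(−0.74429) = 0.47507.
P = 101000 × 0.47507 = 47982 Pa.

P ≈ 47980 Pa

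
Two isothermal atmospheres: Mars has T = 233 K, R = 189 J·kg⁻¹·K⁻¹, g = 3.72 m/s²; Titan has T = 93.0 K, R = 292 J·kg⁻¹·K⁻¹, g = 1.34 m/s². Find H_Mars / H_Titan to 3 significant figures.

H = RT/g for each body.
H_Mars = 189 × 233 / 3.72 = 11838 m.
H_Titan = 292 × 93.0 / 1.34 = 20266 m.
H_Mars/H_Titan = 11838/20266 = 0.58413.

H_Mars/H_Titan ≈ 0.584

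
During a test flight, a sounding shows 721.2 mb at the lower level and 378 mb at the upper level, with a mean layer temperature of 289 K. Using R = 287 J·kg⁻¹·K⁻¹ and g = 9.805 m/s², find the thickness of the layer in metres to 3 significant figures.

Hypsometric equation: Δz = (R T̄/g) ln(P₁/P₂).
R T̄/g = 287 × 289 / 9.805 = 8459.3 m.
ln(721.2/378) = ln(1.9079) = 0.64600.
Δz = 8459.3 × 0.64600 = 5464.7 m.

Δz ≈ 5460 m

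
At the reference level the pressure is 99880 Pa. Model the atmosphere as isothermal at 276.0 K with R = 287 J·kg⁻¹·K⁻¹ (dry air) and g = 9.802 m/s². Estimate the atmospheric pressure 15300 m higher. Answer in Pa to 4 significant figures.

Scale height: H = RT/g = 287 × 276.0 / 9.802 = 8081.2 m.
Barometric formula: P = P₀ exp(−z/H).
z/H = 15300/8081.2 = 1.8933; exp(−1.8933) = 0.15057.
P = 99880 × 0.15057 = 15039 Pa.

P ≈ 15040 Pa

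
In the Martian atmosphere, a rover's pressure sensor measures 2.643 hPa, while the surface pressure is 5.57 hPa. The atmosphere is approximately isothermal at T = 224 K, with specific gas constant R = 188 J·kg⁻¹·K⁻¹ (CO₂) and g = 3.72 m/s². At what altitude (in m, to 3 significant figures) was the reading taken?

z ≈ 8440 m

Scale height: H = RT/g = 188 × 224 / 3.72 = 11320 m.
Invert the barometric formula: z = H ln(P₀/P).
P₀/P = 5.57/2.643 = 2.1075; ln(2.1075) = 0.74550.
z = 11320 × 0.74550 = 8439.1 m.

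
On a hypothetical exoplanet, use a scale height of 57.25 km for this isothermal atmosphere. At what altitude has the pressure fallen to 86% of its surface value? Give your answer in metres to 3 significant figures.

z ≈ 8630 m

Set P/P₀ = exp(−z/H) = 0.86, so z = −H ln(0.86).
−ln(0.86) = 0.15082; z = 57250 × 0.15082 = 8634.4 m.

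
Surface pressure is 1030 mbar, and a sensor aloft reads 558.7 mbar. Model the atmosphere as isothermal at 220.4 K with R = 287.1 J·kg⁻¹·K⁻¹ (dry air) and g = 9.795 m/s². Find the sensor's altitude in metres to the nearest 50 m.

Scale height: H = RT/g = 287.1 × 220.4 / 9.795 = 6460.1 m.
Invert the barometric formula: z = H ln(P₀/P).
P₀/P = 1030/558.7 = 1.8436; ln(1.8436) = 0.61172.
z = 6460.1 × 0.61172 = 3951.8 m.

z ≈ 3950 m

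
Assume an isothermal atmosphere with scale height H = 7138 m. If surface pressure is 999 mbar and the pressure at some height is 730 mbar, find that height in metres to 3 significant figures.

z ≈ 2240 m

Invert the barometric formula: z = H ln(P₀/P).
P₀/P = 999/730 = 1.3685; ln(1.3685) = 0.31372.
z = 7138.0 × 0.31372 = 2239.3 m.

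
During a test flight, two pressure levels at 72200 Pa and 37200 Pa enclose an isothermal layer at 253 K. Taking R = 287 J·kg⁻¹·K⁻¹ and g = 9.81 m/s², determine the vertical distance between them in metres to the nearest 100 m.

Hypsometric equation: Δz = (R T̄/g) ln(P₁/P₂).
R T̄/g = 287 × 253 / 9.81 = 7401.7 m.
ln(72200/37200) = ln(1.9409) = 0.66315.
Δz = 7401.7 × 0.66315 = 4908.4 m.

Δz ≈ 4900 m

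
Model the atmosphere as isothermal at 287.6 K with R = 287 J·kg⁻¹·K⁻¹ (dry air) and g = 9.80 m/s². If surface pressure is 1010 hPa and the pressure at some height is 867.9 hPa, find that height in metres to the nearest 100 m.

z ≈ 1300 m

Scale height: H = RT/g = 287 × 287.6 / 9.80 = 8422.6 m.
Invert the barometric formula: z = H ln(P₀/P).
P₀/P = 1010/867.9 = 1.1637; ln(1.1637) = 0.15160.
z = 8422.6 × 0.15160 = 1276.9 m.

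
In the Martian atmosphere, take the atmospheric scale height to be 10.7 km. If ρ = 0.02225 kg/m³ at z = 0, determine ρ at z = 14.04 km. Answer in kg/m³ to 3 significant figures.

ρ ≈ 0.00599 kg/m³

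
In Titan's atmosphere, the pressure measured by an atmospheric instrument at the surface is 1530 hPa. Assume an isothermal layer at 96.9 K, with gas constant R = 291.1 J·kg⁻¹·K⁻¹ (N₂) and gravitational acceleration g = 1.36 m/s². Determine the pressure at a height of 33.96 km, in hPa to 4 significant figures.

P ≈ 297.6 hPa

Scale height: H = RT/g = 291.1 × 96.9 / 1.36 = 20741 m.
Barometric formula: P = P₀ exp(−z/H).
z/H = 33960/20741 = 1.6373; exp(−1.6373) = 0.19450.
P = 1530 × 0.19450 = 297.59 hPa.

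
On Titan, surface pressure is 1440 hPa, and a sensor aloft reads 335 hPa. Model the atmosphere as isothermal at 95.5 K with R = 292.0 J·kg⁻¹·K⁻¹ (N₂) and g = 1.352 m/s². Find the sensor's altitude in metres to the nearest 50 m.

Scale height: H = RT/g = 292.0 × 95.5 / 1.352 = 20626 m.
Invert the barometric formula: z = H ln(P₀/P).
P₀/P = 1440/335 = 4.2985; ln(4.2985) = 1.4583.
z = 20626 × 1.4583 = 30079 m.

z ≈ 30100 m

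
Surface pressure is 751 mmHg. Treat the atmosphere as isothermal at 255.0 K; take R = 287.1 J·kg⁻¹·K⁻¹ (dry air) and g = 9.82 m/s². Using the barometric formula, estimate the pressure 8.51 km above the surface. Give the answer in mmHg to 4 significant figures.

Scale height: H = RT/g = 287.1 × 255.0 / 9.82 = 7455.2 m.
Barometric formula: P = P₀ exp(−z/H).
z/H = 8510.0/7455.2 = 1.1415; exp(−1.1415) = 0.31934.
P = 751 × 0.31934 = 239.82 mmHg.

P ≈ 239.8 mmHg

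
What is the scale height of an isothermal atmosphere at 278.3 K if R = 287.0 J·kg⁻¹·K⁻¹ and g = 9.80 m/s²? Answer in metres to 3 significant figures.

H ≈ 8150 m

The scale height of an isothermal atmosphere is H = RT/g.
H = 287.0 × 278.3 / 9.80 = 79872/9.80 = 8150.2 m.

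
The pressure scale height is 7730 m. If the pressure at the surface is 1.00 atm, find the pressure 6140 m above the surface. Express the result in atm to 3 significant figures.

Barometric formula: P = P₀ exp(−z/H).
z/H = 6140.0/7730.0 = 0.79431; exp(−0.79431) = 0.45189.
P = 1.00 × 0.45189 = 0.45189 atm.

P ≈ 0.452 atm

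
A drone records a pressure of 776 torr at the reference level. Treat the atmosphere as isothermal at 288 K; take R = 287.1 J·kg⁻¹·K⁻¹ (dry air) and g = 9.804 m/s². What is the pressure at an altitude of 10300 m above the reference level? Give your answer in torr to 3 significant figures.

Scale height: H = RT/g = 287.1 × 288 / 9.804 = 8433.8 m.
Barometric formula: P = P₀ exp(−z/H).
z/H = 10300/8433.8 = 1.2213; exp(−1.2213) = 0.29485.
P = 776 × 0.29485 = 228.80 torr.

P ≈ 229 torr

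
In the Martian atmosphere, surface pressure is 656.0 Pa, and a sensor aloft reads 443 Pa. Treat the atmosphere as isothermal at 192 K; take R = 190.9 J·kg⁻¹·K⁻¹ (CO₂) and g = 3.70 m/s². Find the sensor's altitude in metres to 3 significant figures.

z ≈ 3890 m

Scale height: H = RT/g = 190.9 × 192 / 3.70 = 9906.2 m.
Invert the barometric formula: z = H ln(P₀/P).
P₀/P = 656.0/443 = 1.4808; ln(1.4808) = 0.39258.
z = 9906.2 × 0.39258 = 3889.0 m.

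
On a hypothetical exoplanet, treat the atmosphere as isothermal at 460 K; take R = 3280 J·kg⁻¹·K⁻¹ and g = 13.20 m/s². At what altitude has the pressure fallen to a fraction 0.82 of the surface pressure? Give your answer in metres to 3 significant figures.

z ≈ 22700 m

Scale height: H = RT/g = 3280 × 460 / 13.20 = 114300 m.
Set P/P₀ = exp(−z/H) = 0.82, so z = −H ln(0.82).
−ln(0.82) = 0.19845; z = 114300 × 0.19845 = 22683 m.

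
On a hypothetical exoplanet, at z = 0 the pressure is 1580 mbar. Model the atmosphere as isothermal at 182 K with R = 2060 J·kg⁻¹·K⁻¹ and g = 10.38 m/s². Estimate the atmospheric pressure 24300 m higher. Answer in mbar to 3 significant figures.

Scale height: H = RT/g = 2060 × 182 / 10.38 = 36119 m.
Barometric formula: P = P₀ exp(−z/H).
z/H = 24300/36119 = 0.67278; exp(−0.67278) = 0.51029.
P = 1580 × 0.51029 = 806.26 mbar.

P ≈ 806 mbar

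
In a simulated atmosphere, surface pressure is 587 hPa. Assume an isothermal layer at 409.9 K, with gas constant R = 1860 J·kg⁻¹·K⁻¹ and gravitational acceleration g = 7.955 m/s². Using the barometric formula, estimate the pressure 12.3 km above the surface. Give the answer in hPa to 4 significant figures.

P ≈ 516.3 hPa

Scale height: H = RT/g = 1860 × 409.9 / 7.955 = 95841 m.
Barometric formula: P = P₀ exp(−z/H).
z/H = 12300/95841 = 0.12834; exp(−0.12834) = 0.87955.
P = 587 × 0.87955 = 516.30 hPa.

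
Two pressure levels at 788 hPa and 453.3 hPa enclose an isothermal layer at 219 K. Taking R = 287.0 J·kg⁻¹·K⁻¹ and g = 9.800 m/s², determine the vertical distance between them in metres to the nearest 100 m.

Δz ≈ 3500 m

Hypsometric equation: Δz = (R T̄/g) ln(P₁/P₂).
R T̄/g = 287.0 × 219 / 9.800 = 6413.6 m.
ln(788/453.3) = ln(1.7384) = 0.55297.
Δz = 6413.6 × 0.55297 = 3546.5 m.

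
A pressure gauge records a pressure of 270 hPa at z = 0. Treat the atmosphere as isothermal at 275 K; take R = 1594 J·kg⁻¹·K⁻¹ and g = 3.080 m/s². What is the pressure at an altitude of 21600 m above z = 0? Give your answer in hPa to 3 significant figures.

P ≈ 232 hPa

Scale height: H = RT/g = 1594 × 275 / 3.080 = 142320 m.
Barometric formula: P = P₀ exp(−z/H).
z/H = 21600/142320 = 0.15177; exp(−0.15177) = 0.85919.
P = 270 × 0.85919 = 231.98 hPa.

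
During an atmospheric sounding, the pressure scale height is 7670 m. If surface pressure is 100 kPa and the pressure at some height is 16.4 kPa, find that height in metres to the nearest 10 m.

z ≈ 13870 m

Invert the barometric formula: z = H ln(P₀/P).
P₀/P = 100/16.4 = 6.0976; ln(6.0976) = 1.8079.
z = 7670.0 × 1.8079 = 13867 m.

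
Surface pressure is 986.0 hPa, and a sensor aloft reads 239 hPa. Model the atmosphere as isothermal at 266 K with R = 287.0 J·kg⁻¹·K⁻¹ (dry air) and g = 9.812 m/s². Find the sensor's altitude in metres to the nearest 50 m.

z ≈ 11050 m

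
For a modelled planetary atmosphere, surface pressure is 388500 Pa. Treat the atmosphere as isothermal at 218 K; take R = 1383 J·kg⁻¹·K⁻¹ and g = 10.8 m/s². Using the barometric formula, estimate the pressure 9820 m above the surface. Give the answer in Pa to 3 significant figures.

P ≈ 273000 Pa

Scale height: H = RT/g = 1383 × 218 / 10.8 = 27916 m.
Barometric formula: P = P₀ exp(−z/H).
z/H = 9820.0/27916 = 0.35177; exp(−0.35177) = 0.70344.
P = 388500 × 0.70344 = 273290 Pa.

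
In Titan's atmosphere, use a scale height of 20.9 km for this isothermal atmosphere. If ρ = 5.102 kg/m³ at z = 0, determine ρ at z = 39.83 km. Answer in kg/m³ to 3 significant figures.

In an isothermal atmosphere, density decays like pressure: ρ = ρ₀ exp(−z/H).
z/H = 39830/20900 = 1.9057; exp(−1.9057) = 0.14872.
ρ = 5.102 × 0.14872 = 0.75877 kg/m³.

ρ ≈ 0.759 kg/m³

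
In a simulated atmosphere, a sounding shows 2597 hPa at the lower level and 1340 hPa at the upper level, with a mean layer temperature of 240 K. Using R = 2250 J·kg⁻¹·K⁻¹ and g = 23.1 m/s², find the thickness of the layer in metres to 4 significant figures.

Δz ≈ 15470 m

Hypsometric equation: Δz = (R T̄/g) ln(P₁/P₂).
R T̄/g = 2250 × 240 / 23.1 = 23377 m.
ln(2597/1340) = ln(1.9381) = 0.66171.
Δz = 23377 × 0.66171 = 15469 m.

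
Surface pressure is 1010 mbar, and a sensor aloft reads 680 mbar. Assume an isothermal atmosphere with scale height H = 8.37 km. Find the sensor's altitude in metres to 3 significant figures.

z ≈ 3310 m

Invert the barometric formula: z = H ln(P₀/P).
P₀/P = 1010/680 = 1.4853; ln(1.4853) = 0.39562.
z = 8370.0 × 0.39562 = 3311.3 m.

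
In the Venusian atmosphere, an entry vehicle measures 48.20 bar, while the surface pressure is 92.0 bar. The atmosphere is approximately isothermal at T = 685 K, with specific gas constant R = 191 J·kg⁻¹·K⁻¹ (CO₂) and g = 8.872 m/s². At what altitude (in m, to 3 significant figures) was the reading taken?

Scale height: H = RT/g = 191 × 685 / 8.872 = 14747 m.
Invert the barometric formula: z = H ln(P₀/P).
P₀/P = 92.0/48.20 = 1.9087; ln(1.9087) = 0.64642.
z = 14747 × 0.64642 = 9532.8 m.

z ≈ 9530 m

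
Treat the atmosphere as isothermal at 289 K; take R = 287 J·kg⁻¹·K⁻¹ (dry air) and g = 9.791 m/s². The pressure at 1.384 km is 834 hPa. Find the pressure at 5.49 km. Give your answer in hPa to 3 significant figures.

Scale height: H = RT/g = 287 × 289 / 9.791 = 8471.4 m.
Between two levels, P₂ = P₁ exp(−Δz/H) with Δz = z₂ − z₁.
Δz = 5490.0 − 1384.0 = 4106.0 m; Δz/H = 4106.0/8471.4 = 0.48469.
P₂ = 834 × exp(−0.48469) = 834 × 0.61589 = 513.65 hPa.

P ≈ 514 hPa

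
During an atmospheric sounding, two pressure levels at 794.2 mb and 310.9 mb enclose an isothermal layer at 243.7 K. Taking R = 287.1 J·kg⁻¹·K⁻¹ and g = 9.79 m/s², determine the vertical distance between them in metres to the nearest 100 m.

Δz ≈ 6700 m

Hypsometric equation: Δz = (R T̄/g) ln(P₁/P₂).
R T̄/g = 287.1 × 243.7 / 9.79 = 7146.7 m.
ln(794.2/310.9) = ln(2.5545) = 0.93786.
Δz = 7146.7 × 0.93786 = 6702.6 m.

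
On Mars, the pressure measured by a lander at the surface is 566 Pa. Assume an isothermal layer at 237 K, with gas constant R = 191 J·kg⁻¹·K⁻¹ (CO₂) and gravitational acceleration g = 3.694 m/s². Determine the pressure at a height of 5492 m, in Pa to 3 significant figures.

Scale height: H = RT/g = 191 × 237 / 3.694 = 12254 m.
Barometric formula: P = P₀ exp(−z/H).
z/H = 5492.0/12254 = 0.44818; exp(−0.44818) = 0.63879.
P = 566 × 0.63879 = 361.56 Pa.

P ≈ 362 Pa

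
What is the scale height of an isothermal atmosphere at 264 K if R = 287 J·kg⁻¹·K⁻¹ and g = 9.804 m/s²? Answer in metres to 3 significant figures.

H ≈ 7730 m

The scale height of an isothermal atmosphere is H = RT/g.
H = 287 × 264 / 9.804 = 75768/9.804 = 7728.3 m.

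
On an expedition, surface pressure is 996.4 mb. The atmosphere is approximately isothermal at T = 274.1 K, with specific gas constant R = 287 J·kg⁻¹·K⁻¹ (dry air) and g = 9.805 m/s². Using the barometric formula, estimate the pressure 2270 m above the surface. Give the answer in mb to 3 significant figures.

P ≈ 751 mb

Scale height: H = RT/g = 287 × 274.1 / 9.805 = 8023.1 m.
Barometric formula: P = P₀ exp(−z/H).
z/H = 2270.0/8023.1 = 0.28293; exp(−0.28293) = 0.75357.
P = 996.4 × 0.75357 = 750.86 mb.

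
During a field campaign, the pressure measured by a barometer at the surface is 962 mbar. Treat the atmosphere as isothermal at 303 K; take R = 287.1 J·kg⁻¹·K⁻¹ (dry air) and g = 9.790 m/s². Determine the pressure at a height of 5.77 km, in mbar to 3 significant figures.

P ≈ 503 mbar

Scale height: H = RT/g = 287.1 × 303 / 9.790 = 8885.7 m.
Barometric formula: P = P₀ exp(−z/H).
z/H = 5770.0/8885.7 = 0.64936; exp(−0.64936) = 0.52238.
P = 962 × 0.52238 = 502.53 mbar.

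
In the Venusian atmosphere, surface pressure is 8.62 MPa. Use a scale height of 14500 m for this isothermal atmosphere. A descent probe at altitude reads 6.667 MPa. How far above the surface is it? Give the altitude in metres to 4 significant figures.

z ≈ 3725 m

Invert the barometric formula: z = H ln(P₀/P).
P₀/P = 8.62/6.667 = 1.2929; ln(1.2929) = 0.25689.
z = 14500 × 0.25689 = 3724.9 m.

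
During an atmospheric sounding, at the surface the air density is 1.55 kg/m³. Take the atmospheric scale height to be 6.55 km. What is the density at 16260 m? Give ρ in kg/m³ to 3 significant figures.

In an isothermal atmosphere, density decays like pressure: ρ = ρ₀ exp(−z/H).
z/H = 16260/6550.0 = 2.4824; exp(−2.4824) = 0.083542.
ρ = 1.55 × 0.083542 = 0.12949 kg/m³.

ρ ≈ 0.129 kg/m³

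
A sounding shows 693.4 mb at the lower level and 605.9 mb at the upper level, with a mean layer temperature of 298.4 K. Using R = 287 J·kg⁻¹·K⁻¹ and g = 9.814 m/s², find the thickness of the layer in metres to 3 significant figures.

Δz ≈ 1180 m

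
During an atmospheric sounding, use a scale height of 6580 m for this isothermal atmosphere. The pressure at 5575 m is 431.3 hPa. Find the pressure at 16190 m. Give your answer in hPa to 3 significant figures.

P ≈ 85.9 hPa

Between two levels, P₂ = P₁ exp(−Δz/H) with Δz = z₂ − z₁.
Δz = 16190 − 5575.0 = 10615 m; Δz/H = 10615/6580.0 = 1.6132.
P₂ = 431.3 × exp(−1.6132) = 431.3 × 0.19925 = 85.937 hPa.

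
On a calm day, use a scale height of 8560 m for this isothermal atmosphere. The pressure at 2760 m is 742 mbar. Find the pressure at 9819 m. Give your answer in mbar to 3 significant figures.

Between two levels, P₂ = P₁ exp(−Δz/H) with Δz = z₂ − z₁.
Δz = 9819.0 − 2760.0 = 7059.0 m; Δz/H = 7059.0/8560.0 = 0.82465.
P₂ = 742 × exp(−0.82465) = 742 × 0.43839 = 325.29 mbar.

P ≈ 325 mbar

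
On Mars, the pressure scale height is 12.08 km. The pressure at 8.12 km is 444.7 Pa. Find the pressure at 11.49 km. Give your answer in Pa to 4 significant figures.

Between two levels, P₂ = P₁ exp(−Δz/H) with Δz = z₂ − z₁.
Δz = 11490 − 8120.0 = 3370.0 m; Δz/H = 3370.0/12080 = 0.27897.
P₂ = 444.7 × exp(−0.27897) = 444.7 × 0.75656 = 336.44 Pa.

P ≈ 336.4 Pa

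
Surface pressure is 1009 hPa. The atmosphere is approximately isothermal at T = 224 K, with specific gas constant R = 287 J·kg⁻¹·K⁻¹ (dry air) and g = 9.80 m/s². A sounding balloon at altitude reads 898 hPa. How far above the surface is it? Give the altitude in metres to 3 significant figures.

z ≈ 765 m

Scale height: H = RT/g = 287 × 224 / 9.80 = 6560.0 m.
Invert the barometric formula: z = H ln(P₀/P).
P₀/P = 1009/898 = 1.1236; ln(1.1236) = 0.11654.
z = 6560.0 × 0.11654 = 764.50 m.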